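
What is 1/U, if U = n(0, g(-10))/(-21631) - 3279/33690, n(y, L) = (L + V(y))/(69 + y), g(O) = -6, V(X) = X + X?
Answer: -5587070990/543759249 ≈ -10.275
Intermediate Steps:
V(X) = 2*X
n(y, L) = (L + 2*y)/(69 + y)
U = -543759249/5587070990 (U = ((-6 + 2*0)/(69 + 0))/(-21631) - 3279/33690 = ((-6 + 0)/69)*(-1/21631) - 3279*1/33690 = ((1/69)*(-6))*(-1/21631) - 1093/11230 = -2/23*(-1/21631) - 1093/11230 = 2/497513 - 1093/11230 = -543759249/5587070990 ≈ -0.097325)
1/U = 1/(-543759249/5587070990) = -5587070990/543759249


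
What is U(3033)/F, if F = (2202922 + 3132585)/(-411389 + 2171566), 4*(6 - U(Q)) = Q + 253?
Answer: -2870848687/10671014 ≈ -269.03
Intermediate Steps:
U(Q) = -229/4 - Q/4 (U(Q) = 6 - (Q + 253)/4 = 6 - (253 + Q)/4 = 6 + (-253/4 - Q/4) = -229/4 - Q/4)
F = 5335507/1760177 ≈ 3.0312
U(3033)/F = (-229/4 - ¼*3033)/(5335507/1760177) = (-229/4 - 3033/4)*(1760177/5335507) = -1631/2*1760177/5335507 = -2870848687/10671014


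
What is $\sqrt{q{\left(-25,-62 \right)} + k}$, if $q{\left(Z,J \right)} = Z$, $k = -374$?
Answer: $i \sqrt{399} \approx 19.975 i$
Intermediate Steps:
$\sqrt{q{\left(-25,-62 \right)} + k} = \sqrt{-25 - 374} = \sqrt{-399} = i \sqrt{399}$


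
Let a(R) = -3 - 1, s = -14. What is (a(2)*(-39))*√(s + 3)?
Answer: 156*I*√11 ≈ 517.39*I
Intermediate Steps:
a(R) = -4
(a(2)*(-39))*√(s + 3) = (-4*(-39))*√(-14 + 3) = 156*√(-11) = 156*(I*√11) = 156*I*√11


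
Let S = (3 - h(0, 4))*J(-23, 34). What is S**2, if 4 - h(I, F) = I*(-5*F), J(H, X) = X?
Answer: 1156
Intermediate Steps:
h(I, F) = 4 + 5*F*I (h(I, F) = 4 - I*(-5*F) = 4 - (-5)*F*I = 4 + 5*F*I)
S = -34 (S = (3 - (4 + 5*4*0))*34 = (3 - (4 + 0))*34 = (3 - 1*4)*34 = (3 - 4)*34 = -1*34 = -34)
S**2 = (-34)**2 = 1156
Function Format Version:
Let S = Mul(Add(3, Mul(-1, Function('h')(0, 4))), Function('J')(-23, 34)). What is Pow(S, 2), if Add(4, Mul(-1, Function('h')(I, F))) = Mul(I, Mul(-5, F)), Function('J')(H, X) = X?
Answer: 1156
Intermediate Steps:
Function('h')(I, F) = Add(4, Mul(5, F, I)) (Function('h')(I, F) = Add(4, Mul(-1, Mul(I, Mul(-5, F)))) = Add(4, Mul(-1, Mul(-5, F, I))) = Add(4, Mul(5, F, I)))
S = -34 (S = Mul(Add(3, Mul(-1, Add(4, Mul(5, 4, 0)))), 34) = Mul(Add(3, Mul(-1, Add(4, 0))), 34) = Mul(Add(3, Mul(-1, 4)), 34) = Mul(Add(3, -4), 34) = Mul(-1, 34) = -34)
Pow(S, 2) = Pow(-34, 2) = 1156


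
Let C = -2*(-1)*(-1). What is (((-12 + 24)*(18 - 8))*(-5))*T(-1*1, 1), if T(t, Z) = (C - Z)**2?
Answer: -5400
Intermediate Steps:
C = -2 (C = 2*(-1) = -2)
T(t, Z) = (-2 - Z)**2
(((-12 + 24)*(18 - 8))*(-5))*T(-1*1, 1) = (((-12 + 24)*(18 - 8))*(-5))*(2 + 1)**2 = ((12*10)*(-5))*3**2 = (120*(-5))*9 = -600*9 = -5400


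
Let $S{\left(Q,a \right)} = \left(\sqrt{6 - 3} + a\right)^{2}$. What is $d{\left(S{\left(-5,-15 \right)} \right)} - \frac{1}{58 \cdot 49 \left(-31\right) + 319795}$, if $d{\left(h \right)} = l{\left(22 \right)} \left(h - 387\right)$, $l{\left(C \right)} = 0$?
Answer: $- \frac{1}{231693} \approx -4.3161 \cdot 10^{-6}$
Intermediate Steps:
$S{\left(Q,a \right)} = \left(a + \sqrt{3}\right)^{2}$ ($S{\left(Q,a \right)} = \left(\sqrt{3} + a\right)^{2} = \left(a + \sqrt{3}\right)^{2}$)
$d{\left(h \right)} = 0$ ($d{\left(h \right)} = 0 \left(h - 387\right) = 0 \left(-387 + h\right) = 0$)
$d{\left(S{\left(-5,-15 \right)} \right)} - \frac{1}{58 \cdot 49 \left(-31\right) + 319795} = 0 - \frac{1}{58 \cdot 49 \left(-31\right) + 319795} = 0 - \frac{1}{2842 \left(-31\right) + 319795} = 0 - \frac{1}{-88102 + 319795} = 0 - \frac{1}{231693} = - \frac{1}{231693}$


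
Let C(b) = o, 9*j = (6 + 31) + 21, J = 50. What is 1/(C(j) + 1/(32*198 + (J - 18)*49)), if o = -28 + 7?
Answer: -7904/165983 ≈ -0.047619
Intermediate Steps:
o = -21
j = 58/9 (j = ((6 + 31) + 21)/9 = (37 + 21)/9 = (⅑)*58 = 58/9 ≈ 6.4444)
C(b) = -21
1/(C(j) + 1/(32*198 + (J - 18)*49)) = 1/(-21 + 1/(32*198 + (50 - 18)*49)) = 1/(-21 + 1/(6336 + 32*49)) = 1/(-21 + 1/(6336 + 1568)) = 1/(-21 + 1/7904) = 1/(-165983/7904) = -7904/165983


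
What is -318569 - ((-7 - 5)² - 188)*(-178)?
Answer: -326401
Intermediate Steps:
-318569 - ((-7 - 5)² - 188)*(-178) = -318569 - ((-12)² - 188)*(-178) = -318569 - (144 - 188)*(-178) = -318569 - (-44)*(-178) = -318569 - 1*7832 = -318569 - 7832 = -326401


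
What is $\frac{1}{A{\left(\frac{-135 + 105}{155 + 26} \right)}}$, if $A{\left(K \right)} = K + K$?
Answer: $- \frac{181}{60} \approx -3.0167$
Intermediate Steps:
$A{\left(K \right)} = 2 K$
$\frac{1}{A{\left(\frac{-135 + 105}{155 + 26} \right)}} = \frac{1}{2 \frac{-135 + 105}{155 + 26}} = \frac{1}{2 \left(- \frac{30}{181}\right)} = \frac{1}{- \frac{60}{181}} = - \frac{181}{60}$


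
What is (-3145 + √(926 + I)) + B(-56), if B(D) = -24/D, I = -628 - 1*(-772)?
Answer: -22012/7 + √1070 ≈ -3111.9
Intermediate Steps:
I = 144 (I = -628 + 772 = 144)
(-3145 + √(926 + I)) + B(-56) = (-3145 + √(926 + 144)) - 24/(-56) = (-3145 + √1070) - 24*(-1/56) = (-3145 + √1070) + 3/7 = -22012/7 + √1070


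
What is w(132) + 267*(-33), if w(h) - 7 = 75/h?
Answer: -387351/44 ≈ -8803.4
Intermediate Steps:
w(h) = 7 + 75/h
w(132) + 267*(-33) = (7 + 75/132) + 267*(-33) = (7 + 75*(1/132)) - 8811 = (7 + 25/44) - 8811 = 333/44 - 8811 = -387351/44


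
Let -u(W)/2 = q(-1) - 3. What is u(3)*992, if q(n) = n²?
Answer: 3968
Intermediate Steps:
u(W) = 4 (u(W) = -2*((-1)² - 3) = -2*(1 - 3) = -2*(-2) = 4)
u(3)*992 = 4*992 = 3968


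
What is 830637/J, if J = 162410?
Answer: 830637/162410 ≈ 5.1144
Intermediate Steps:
830637/J = 830637/162410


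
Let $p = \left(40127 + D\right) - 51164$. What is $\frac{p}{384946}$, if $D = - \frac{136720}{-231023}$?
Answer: $- \frac{2549664131}{88931379758} \approx -0.02867$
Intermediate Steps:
$D = \frac{136720}{231023}$ ($D = \left(-136720\right) \left(- \frac{1}{231023}\right) = \frac{136720}{231023} \approx 0.5918$)
$p = - \frac{2549664131}{231023}$ ($p = \left(40127 + \frac{136720}{231023}\right) - 51164 = \frac{9270396641}{231023} - 51164 = - \frac{2549664131}{231023} \approx -11036.0$)
$\frac{p}{384946} = - \frac{2549664131}{231023 \cdot 384946} = \left(- \frac{2549664131}{231023}\right) \frac{1}{384946} = - \frac{2549664131}{88931379758}$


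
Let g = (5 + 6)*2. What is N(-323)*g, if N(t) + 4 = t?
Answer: -7194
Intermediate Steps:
N(t) = -4 + t
g = 22 (g = 11*2 = 22)
N(-323)*g = (-4 - 323)*22 = -327*22 = -7194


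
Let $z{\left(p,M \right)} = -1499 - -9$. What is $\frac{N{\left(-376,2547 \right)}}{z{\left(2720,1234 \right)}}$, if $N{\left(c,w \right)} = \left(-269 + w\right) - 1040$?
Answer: $- \frac{619}{745} \approx -0.83087$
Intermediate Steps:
$N{\left(c,w \right)} = -1309 + w$
$z{\left(p,M \right)} = -1490$ ($z{\left(p,M \right)} = -1499 + 9 = -1490$)
$\frac{N{\left(-376,2547 \right)}}{z{\left(2720,1234 \right)}} = \frac{-1309 + 2547}{-1490} = 1238 \left(- \frac{1}{1490}\right) = - \frac{619}{745}$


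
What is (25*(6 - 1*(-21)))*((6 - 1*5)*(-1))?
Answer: -675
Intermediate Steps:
(25*(6 - 1*(-21)))*((6 - 1*5)*(-1)) = (25*(6 + 21))*((6 - 5)*(-1)) = (25*27)*(1*(-1)) = 675*(-1) = -675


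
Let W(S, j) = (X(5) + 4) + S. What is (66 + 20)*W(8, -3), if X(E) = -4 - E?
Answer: 258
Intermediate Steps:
W(S, j) = -5 + S (W(S, j) = ((-4 - 1*5) + 4) + S = ((-4 - 5) + 4) + S = (-9 + 4) + S = -5 + S)
(66 + 20)*W(8, -3) = (66 + 20)*(-5 + 8) = 86*3 = 258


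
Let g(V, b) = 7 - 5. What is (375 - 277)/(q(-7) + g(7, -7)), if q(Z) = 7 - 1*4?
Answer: 98/5 ≈ 19.600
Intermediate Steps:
g(V, b) = 2
q(Z) = 3 (q(Z) = 7 - 4 = 3)
(375 - 277)/(q(-7) + g(7, -7)) = (375 - 277)/(3 + 2) = 98/5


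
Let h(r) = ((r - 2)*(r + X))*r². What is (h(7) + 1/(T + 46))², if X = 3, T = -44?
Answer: 24019801/4 ≈ 6.0050e+6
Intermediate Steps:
h(r) = r²*(-2 + r)*(3 + r) (h(r) = ((r - 2)*(r + 3))*r² = ((-2 + r)*(3 + r))*r² = r²*(-2 + r)*(3 + r))
(h(7) + 1/(T + 46))² = (7²*(-6 + 7 + 7²) + 1/(-44 + 46))² = (49*(-6 + 7 + 49) + 1/2)² = (49*50 + ½)² = (2450 + ½)² = (4901/2)² = 24019801/4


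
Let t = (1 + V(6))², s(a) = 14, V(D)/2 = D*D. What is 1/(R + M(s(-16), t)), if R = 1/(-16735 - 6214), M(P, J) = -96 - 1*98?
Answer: -22949/4452107 ≈ -0.0051546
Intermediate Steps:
V(D) = 2*D² (V(D) = 2*(D*D) = 2*D²)
t = 5329 (t = (1 + 2*6²)² = (1 + 2*36)² = (1 + 72)² = 73² = 5329)
M(P, J) = -194 (M(P, J) = -96 - 98 = -194)
R = -1/22949 (R = 1/(-22949) = -1/22949 ≈ -4.3575e-5)
1/(R + M(s(-16), t)) = 1/(-1/22949 - 194) = 1/(-4452107/22949) = -22949/4452107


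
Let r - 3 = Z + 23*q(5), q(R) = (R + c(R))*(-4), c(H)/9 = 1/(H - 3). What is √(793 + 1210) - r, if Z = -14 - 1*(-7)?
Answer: 878 + √2003 ≈ 922.75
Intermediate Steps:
Z = -7 (Z = -14 + 7 = -7)
c(H) = 9/(-3 + H) (c(H) = 9/(H - 3) = 9/(-3 + H))
q(R) = -36/(-3 + R) - 4*R (q(R) = (R + 9/(-3 + R))*(-4) = -36/(-3 + R) - 4*R)
r = -878 (r = 3 + (-7 + 23*(4*(-9 - 1*5*(-3 + 5))/(-3 + 5))) = 3 + (-7 + 23*(4*(-9 - 1*5*2)/2)) = 3 + (-7 + 23*(4*(½)*(-9 - 10))) = 3 + (-7 + 23*(4*(½)*(-19))) = 3 + (-7 + 23*(-38)) = 3 + (-7 - 874) = 3 - 881 = -878)
√(793 + 1210) - r = √(793 + 1210) - 1*(-878) = √2003 + 878 = 878 + √2003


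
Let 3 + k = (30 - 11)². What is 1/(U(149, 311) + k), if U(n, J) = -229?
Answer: 1/129 ≈ 0.0077519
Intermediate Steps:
k = 358 (k = -3 + (30 - 11)² = -3 + 19² = -3 + 361 = 358)
1/(U(149, 311) + k) = 1/(-229 + 358) = 1/129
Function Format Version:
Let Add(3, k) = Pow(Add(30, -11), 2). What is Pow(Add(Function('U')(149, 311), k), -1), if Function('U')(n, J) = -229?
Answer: Rational(1, 129) ≈ 0.0077519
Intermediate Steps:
k = 358 (k = Add(-3, Pow(Add(30, -11), 2)) = Add(-3, Pow(19, 2)) = Add(-3, 361) = 358)
Pow(Add(Function('U')(149, 311), k), -1) = Pow(Add(-229, 358), -1) = Pow(129, -1) = Rational(1, 129)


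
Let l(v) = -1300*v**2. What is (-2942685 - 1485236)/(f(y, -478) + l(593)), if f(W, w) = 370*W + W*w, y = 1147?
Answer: 4427921/457267576 ≈ 0.0096834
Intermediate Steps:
(-2942685 - 1485236)/(f(y, -478) + l(593)) = (-2942685 - 1485236)/(1147*(370 - 478) - 1300*593**2) = -4427921/(1147*(-108) - 1300*351649) = -4427921/(-123876 - 457143700) = -4427921/(-457267576) = -4427921*(-1/457267576) = 4427921/457267576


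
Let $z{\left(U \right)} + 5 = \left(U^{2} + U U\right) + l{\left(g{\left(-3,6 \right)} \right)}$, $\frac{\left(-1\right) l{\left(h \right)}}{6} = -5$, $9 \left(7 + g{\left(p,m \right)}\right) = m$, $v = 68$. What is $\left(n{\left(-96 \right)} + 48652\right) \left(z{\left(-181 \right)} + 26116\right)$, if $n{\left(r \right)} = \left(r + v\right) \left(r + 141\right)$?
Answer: $4344092896$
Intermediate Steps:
$g{\left(p,m \right)} = -7 + \frac{m}{9}$
$l{\left(h \right)} = 30$ ($l{\left(h \right)} = \left(-6\right) \left(-5\right) = 30$)
$z{\left(U \right)} = 25 + 2 U^{2}$ ($z{\left(U \right)} = -5 + \left(\left(U^{2} + U U\right) + 30\right) = -5 + \left(\left(U^{2} + U^{2}\right) + 30\right) = -5 + \left(2 U^{2} + 30\right) = -5 + \left(30 + 2 U^{2}\right) = 25 + 2 U^{2}$)
$n{\left(r \right)} = \left(68 + r\right) \left(141 + r\right)$ ($n{\left(r \right)} = \left(r + 68\right) \left(r + 141\right) = \left(68 + r\right) \left(141 + r\right)$)
$\left(n{\left(-96 \right)} + 48652\right) \left(z{\left(-181 \right)} + 26116\right) = \left(\left(9588 + \left(-96\right)^{2} + 209 \left(-96\right)\right) + 48652\right) \left(\left(25 + 2 \left(-181\right)^{2}\right) + 26116\right) = \left(\left(9588 + 9216 - 20064\right) + 48652\right) \left(\left(25 + 2 \cdot 32761\right) + 26116\right) = \left(-1260 + 48652\right) \left(\left(25 + 65522\right) + 26116\right) = 47392 \left(65547 + 26116\right) = 47392 \cdot 91663 = 4344092896$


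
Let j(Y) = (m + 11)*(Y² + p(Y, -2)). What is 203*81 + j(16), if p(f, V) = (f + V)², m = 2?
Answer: 22319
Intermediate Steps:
p(f, V) = (V + f)²
j(Y) = 13*Y² + 13*(-2 + Y)² (j(Y) = (2 + 11)*(Y² + (-2 + Y)²) = 13*(Y² + (-2 + Y)²) = 13*Y² + 13*(-2 + Y)²)
203*81 + j(16) = 203*81 + (13*16² + 13*(-2 + 16)²) = 16443 + (13*256 + 13*14²) = 16443 + (3328 + 13*196) = 16443 + (3328 + 2548) = 16443 + 5876 = 22319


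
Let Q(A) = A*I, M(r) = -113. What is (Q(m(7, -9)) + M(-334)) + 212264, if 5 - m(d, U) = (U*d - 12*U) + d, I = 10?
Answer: 211681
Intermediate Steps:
m(d, U) = 5 - d + 12*U - U*d (m(d, U) = 5 - ((U*d - 12*U) + d) = 5 - ((-12*U + U*d) + d) = 5 - (d - 12*U + U*d) = 5 + (-d + 12*U - U*d) = 5 - d + 12*U - U*d)
Q(A) = 10*A (Q(A) = A*10 = 10*A)
(Q(m(7, -9)) + M(-334)) + 212264 = (10*(5 - 1*7 + 12*(-9) - 1*(-9)*7) - 113) + 212264 = (10*(5 - 7 - 108 + 63) - 113) + 212264 = (10*(-47) - 113) + 212264 = (-470 - 113) + 212264 = -583 + 212264 = 211681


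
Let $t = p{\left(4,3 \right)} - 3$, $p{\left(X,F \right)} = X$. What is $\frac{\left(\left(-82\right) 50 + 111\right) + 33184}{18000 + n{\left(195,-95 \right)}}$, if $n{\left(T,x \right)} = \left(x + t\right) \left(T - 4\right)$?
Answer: $\frac{29195}{46} \approx 634.67$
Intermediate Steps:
$t = 1$ ($t = 4 - 3 = 1$)
$n{\left(T,x \right)} = \left(1 + x\right) \left(-4 + T\right)$ ($n{\left(T,x \right)} = \left(x + 1\right) \left(T - 4\right) = \left(1 + x\right) \left(-4 + T\right)$)
$\frac{\left(\left(-82\right) 50 + 111\right) + 33184}{18000 + n{\left(195,-95 \right)}} = \frac{\left(\left(-82\right) 50 + 111\right) + 33184}{18000 + \left(-4 + 195 - -380 + 195 \left(-95\right)\right)} = \frac{\left(-4100 + 111\right) + 33184}{18000 + \left(-4 + 195 + 380 - 18525\right)} = \frac{-3989 + 33184}{18000 - 17954} = \frac{29195}{46}$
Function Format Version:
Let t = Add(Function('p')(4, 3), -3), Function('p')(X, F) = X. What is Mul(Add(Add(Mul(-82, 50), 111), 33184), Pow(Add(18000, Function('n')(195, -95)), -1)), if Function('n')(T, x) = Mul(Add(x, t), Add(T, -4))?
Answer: Rational(29195, 46) ≈ 634.67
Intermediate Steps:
t = 1 (t = Add(4, -3) = 1)
Function('n')(T, x) = Mul(Add(1, x), Add(-4, T)) (Function('n')(T, x) = Mul(Add(x, 1), Add(T, -4)) = Mul(Add(1, x), Add(-4, T)))
Mul(Add(Add(Mul(-82, 50), 111), 33184), Pow(Add(18000, Function('n')(195, -95)), -1)) = Mul(Add(Add(Mul(-82, 50), 111), 33184), Pow(Add(18000, Add(-4, 195, Mul(-4, -95), Mul(195, -95))), -1)) = Mul(Add(Add(-4100, 111), 33184), Pow(Add(18000, Add(-4, 195, 380, -18525)), -1)) = Mul(Add(-3989, 33184), Pow(Add(18000, -17954), -1)) = Mul(29195, Pow(46, -1)) = Mul(29195, Rational(1, 46)) = Rational(29195, 46)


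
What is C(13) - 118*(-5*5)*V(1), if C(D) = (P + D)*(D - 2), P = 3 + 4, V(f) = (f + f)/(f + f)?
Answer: 3170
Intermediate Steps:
V(f) = 1 (V(f) = (2*f)/((2*f)) = (2*f)*(1/(2*f)) = 1)
P = 7
C(D) = (-2 + D)*(7 + D) (C(D) = (7 + D)*(D - 2) = (7 + D)*(-2 + D) = (-2 + D)*(7 + D))
C(13) - 118*(-5*5)*V(1) = (-14 + 13**2 + 5*13) - 118*(-5*5) = (-14 + 169 + 65) - (-2950) = 220 - 118*(-25) = 220 + 2950 = 3170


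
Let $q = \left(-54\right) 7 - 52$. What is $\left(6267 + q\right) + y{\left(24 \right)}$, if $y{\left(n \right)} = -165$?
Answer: $5672$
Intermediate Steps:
$q = -430$ ($q = -378 - 52 = -430$)
$\left(6267 + q\right) + y{\left(24 \right)} = \left(6267 - 430\right) - 165 = 5837 - 165 = 5672$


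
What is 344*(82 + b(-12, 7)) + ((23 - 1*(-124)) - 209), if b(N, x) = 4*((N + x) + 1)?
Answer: 22642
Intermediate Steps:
b(N, x) = 4 + 4*N + 4*x (b(N, x) = 4*(1 + N + x) = 4 + 4*N + 4*x)
344*(82 + b(-12, 7)) + ((23 - 1*(-124)) - 209) = 344*(82 + (4 + 4*(-12) + 4*7)) + ((23 - 1*(-124)) - 209) = 344*(82 + (4 - 48 + 28)) + ((23 + 124) - 209) = 344*(82 - 16) + (147 - 209) = 344*66 - 62 = 22704 - 62 = 22642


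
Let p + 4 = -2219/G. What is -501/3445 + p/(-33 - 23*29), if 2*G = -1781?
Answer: -4733411/33037550 ≈ -0.14327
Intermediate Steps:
G = -1781/2 (G = (½)*(-1781) = -1781/2 ≈ -890.50)
p = -2686/1781 (p = -4 - 2219/(-1781/2) = -4 - 2219*(-2/1781) = -4 + 4438/1781 = -2686/1781 ≈ -1.5081)
-501/3445 + p/(-33 - 23*29) = -501/3445 - 2686/(1781*(-33 - 23*29)) = -501*1/3445 - 2686/(1781*(-33 - 667)) = -501/3445 - 2686/1781/(-700) = -501/3445 - 2686/1781*(-1/700) = -501/3445 + 1343/623350 = -4733411/33037550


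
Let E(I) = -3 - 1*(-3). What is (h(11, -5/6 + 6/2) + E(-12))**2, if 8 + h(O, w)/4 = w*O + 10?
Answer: 96100/9 ≈ 10678.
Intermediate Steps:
E(I) = 0 (E(I) = -3 + 3 = 0)
h(O, w) = 8 + 4*O*w (h(O, w) = -32 + 4*(w*O + 10) = -32 + 4*(O*w + 10) = -32 + 4*(10 + O*w) = -32 + (40 + 4*O*w) = 8 + 4*O*w)
(h(11, -5/6 + 6/2) + E(-12))**2 = ((8 + 4*11*(-5/6 + 6/2)) + 0)**2 = ((8 + 4*11*(-5*1/6 + 6*(1/2))) + 0)**2 = ((8 + 4*11*(-5/6 + 3)) + 0)**2 = ((8 + 4*11*(13/6)) + 0)**2 = ((8 + 286/3) + 0)**2 = (310/3 + 0)**2 = (310/3)**2 = 96100/9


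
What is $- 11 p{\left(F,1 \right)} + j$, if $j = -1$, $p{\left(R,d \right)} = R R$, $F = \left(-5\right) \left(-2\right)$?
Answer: $-1101$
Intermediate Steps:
$F = 10$
$p{\left(R,d \right)} = R^{2}$
$- 11 p{\left(F,1 \right)} + j = - 11 \cdot 10^{2} - 1 = \left(-11\right) 100 - 1 = -1100 - 1 = -1101$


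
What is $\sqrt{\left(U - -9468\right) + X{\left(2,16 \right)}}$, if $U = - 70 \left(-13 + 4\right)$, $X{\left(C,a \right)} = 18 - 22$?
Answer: $7 \sqrt{206} \approx 100.47$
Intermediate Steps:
$X{\left(C,a \right)} = -4$ ($X{\left(C,a \right)} = 18 - 22 = -4$)
$U = 630$ ($U = \left(-70\right) \left(-9\right) = 630$)
$\sqrt{\left(U - -9468\right) + X{\left(2,16 \right)}} = \sqrt{\left(630 - -9468\right) - 4} = \sqrt{\left(630 + 9468\right) - 4} = \sqrt{10098 - 4} = \sqrt{10094} = 7 \sqrt{206}$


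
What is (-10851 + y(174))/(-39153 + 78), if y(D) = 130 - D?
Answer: 2179/7815 ≈ 0.27882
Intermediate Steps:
(-10851 + y(174))/(-39153 + 78) = (-10851 + (130 - 1*174))/(-39153 + 78) = (-10851 + (130 - 174))/(-39075) = (-10851 - 44)*(-1/39075) = -10895*(-1/39075) = 2179/7815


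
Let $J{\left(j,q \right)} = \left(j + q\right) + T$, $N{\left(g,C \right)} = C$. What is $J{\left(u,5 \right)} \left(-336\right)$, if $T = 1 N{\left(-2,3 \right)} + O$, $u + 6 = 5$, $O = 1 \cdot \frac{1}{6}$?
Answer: $-2408$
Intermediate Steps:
$O = \frac{1}{6}$ ($O = 1 \cdot \frac{1}{6} = \frac{1}{6} \approx 0.16667$)
$u = -1$ ($u = -6 + 5 = -1$)
$T = \frac{19}{6}$ ($T = 1 \cdot 3 + \frac{1}{6} = 3 + \frac{1}{6} = \frac{19}{6} \approx 3.1667$)
$J{\left(j,q \right)} = \frac{19}{6} + j + q$ ($J{\left(j,q \right)} = \left(j + q\right) + \frac{19}{6} = \frac{19}{6} + j + q$)
$J{\left(u,5 \right)} \left(-336\right) = \left(\frac{19}{6} - 1 + 5\right) \left(-336\right) = \frac{43}{6} \left(-336\right) = -2408$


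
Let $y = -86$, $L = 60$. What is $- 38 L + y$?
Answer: $-2366$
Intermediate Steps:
$- 38 L + y = \left(-38\right) 60 - 86 = -2280 - 86 = -2366$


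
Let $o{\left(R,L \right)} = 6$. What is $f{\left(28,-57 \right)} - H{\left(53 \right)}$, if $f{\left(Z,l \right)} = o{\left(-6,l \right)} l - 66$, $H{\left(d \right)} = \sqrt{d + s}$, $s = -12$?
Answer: $-408 - \sqrt{41} \approx -414.4$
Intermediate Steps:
$H{\left(d \right)} = \sqrt{-12 + d}$ ($H{\left(d \right)} = \sqrt{d - 12} = \sqrt{-12 + d}$)
$f{\left(Z,l \right)} = -66 + 6 l$ ($f{\left(Z,l \right)} = 6 l - 66 = -66 + 6 l$)
$f{\left(28,-57 \right)} - H{\left(53 \right)} = \left(-66 + 6 \left(-57\right)\right) - \sqrt{-12 + 53} = \left(-66 - 342\right) - \sqrt{41} = -408 - \sqrt{41}$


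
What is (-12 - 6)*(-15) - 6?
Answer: 264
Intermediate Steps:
(-12 - 6)*(-15) - 6 = -18*(-15) - 6 = 270 - 6 = 264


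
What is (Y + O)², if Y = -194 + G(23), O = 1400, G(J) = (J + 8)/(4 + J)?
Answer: 1062303649/729 ≈ 1.4572e+6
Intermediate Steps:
G(J) = (8 + J)/(4 + J)
Y = -5207/27 (Y = -194 + (8 + 23)/(4 + 23) = -194 + 31/27 = -5207/27 ≈ -192.85)
(Y + O)² = (-5207/27 + 1400)² = (32593/27)² = 1062303649/729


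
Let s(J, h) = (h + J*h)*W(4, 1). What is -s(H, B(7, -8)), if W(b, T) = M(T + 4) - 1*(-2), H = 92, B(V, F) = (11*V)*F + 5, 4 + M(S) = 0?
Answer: -113646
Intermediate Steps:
M(S) = -4 (M(S) = -4 + 0 = -4)
B(V, F) = 5 + 11*F*V (B(V, F) = 11*F*V + 5 = 5 + 11*F*V)
W(b, T) = -2 (W(b, T) = -4 - 1*(-2) = -4 + 2 = -2)
s(J, h) = -2*h - 2*J*h (s(J, h) = (h + J*h)*(-2) = -2*h - 2*J*h)
-s(H, B(7, -8)) = -(-2)*(5 + 11*(-8)*7)*(1 + 92) = -(-2)*(5 - 616)*93 = -(-2)*(-611)*93 = -1*113646 = -113646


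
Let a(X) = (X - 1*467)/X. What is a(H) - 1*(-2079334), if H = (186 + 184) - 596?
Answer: 469930177/226 ≈ 2.0793e+6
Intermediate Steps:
H = -226 (H = 370 - 596 = -226)
a(X) = (-467 + X)/X (a(X) = (X - 467)/X = (-467 + X)/X)
a(H) - 1*(-2079334) = (-467 - 226)/(-226) - 1*(-2079334) = -1/226*(-693) + 2079334 = 693/226 + 2079334 = 469930177/226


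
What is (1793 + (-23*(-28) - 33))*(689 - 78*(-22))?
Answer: 5781620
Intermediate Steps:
(1793 + (-23*(-28) - 33))*(689 - 78*(-22)) = (1793 + (644 - 33))*(689 + 1716) = (1793 + 611)*2405 = 2404*2405 = 5781620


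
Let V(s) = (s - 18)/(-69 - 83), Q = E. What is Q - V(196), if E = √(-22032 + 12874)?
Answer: 89/76 + I*√9158 ≈ 1.1711 + 95.697*I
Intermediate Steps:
E = I*√9158 (E = √(-9158) = I*√9158 ≈ 95.697*I)
Q = I*√9158 ≈ 95.697*I
V(s) = 9/76 - s/152 (V(s) = (-18 + s)/(-152) = (-18 + s)*(-1/152) = 9/76 - s/152)
Q - V(196) = I*√9158 - (9/76 - 1/152*196) = I*√9158 - (9/76 - 49/38) = I*√9158 - 1*(-89/76) = I*√9158 + 89/76 = 89/76 + I*√9158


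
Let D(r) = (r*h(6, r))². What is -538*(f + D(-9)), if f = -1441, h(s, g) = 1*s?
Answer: -793550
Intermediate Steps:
h(s, g) = s
D(r) = 36*r² (D(r) = (r*6)² = (6*r)² = 36*r²)
-538*(f + D(-9)) = -538*(-1441 + 36*(-9)²) = -538*(-1441 + 36*81) = -538*(-1441 + 2916) = -538*1475 = -793550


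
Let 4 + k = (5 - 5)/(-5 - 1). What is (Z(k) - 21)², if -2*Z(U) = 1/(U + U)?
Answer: 112225/256 ≈ 438.38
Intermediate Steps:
k = -4 (k = -4 + (5 - 5)/(-5 - 1) = -4 + 0/(-6) = -4 + 0*(-⅙) = -4 + 0 = -4)
Z(U) = -1/(4*U) (Z(U) = -1/(2*(U + U)) = -1/(2*U)/2 = -1/(4*U))
(Z(k) - 21)² = (-¼/(-4) - 21)² = (-¼*(-¼) - 21)² = (1/16 - 21)² = (-335/16)² = 112225/256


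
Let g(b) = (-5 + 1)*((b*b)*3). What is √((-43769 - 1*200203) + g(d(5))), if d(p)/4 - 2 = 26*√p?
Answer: 2*√(-223425 - 4992*√5) ≈ 968.68*I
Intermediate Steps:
d(p) = 8 + 104*√p (d(p) = 8 + 4*(26*√p) = 8 + 104*√p)
g(b) = -12*b² (g(b) = -4*b²*3 = -12*b²)
√((-43769 - 1*200203) + g(d(5))) = √((-43769 - 1*200203) - 12*(8 + 104*√5)²) = √((-43769 - 200203) - 12*(8 + 104*√5)²) = √(-243972 - 12*(8 + 104*√5)²)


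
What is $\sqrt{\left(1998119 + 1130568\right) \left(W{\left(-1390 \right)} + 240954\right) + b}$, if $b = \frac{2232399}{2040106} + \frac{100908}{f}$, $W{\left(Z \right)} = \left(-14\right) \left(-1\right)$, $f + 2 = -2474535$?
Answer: $\frac{\sqrt{19213870566398010557239026933478327174}}{5048317780922} \approx 8.6828 \cdot 10^{5}$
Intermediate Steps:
$f = -2474537$ ($f = -2 - 2474535 = -2474537$)
$W{\left(Z \right)} = 14$
$b = \frac{5318290908015}{5048317780922}$ ($b = \frac{2232399}{2040106} + \frac{100908}{-2474537} = 2232399 \cdot \frac{1}{2040106} + 100908 \left(- \frac{1}{2474537}\right) = \frac{2232399}{2040106} - \frac{100908}{2474537} = \frac{5318290908015}{5048317780922} \approx 1.0535$)
$\sqrt{\left(1998119 + 1130568\right) \left(W{\left(-1390 \right)} + 240954\right) + b} = \sqrt{\left(1998119 + 1130568\right) \left(14 + 240954\right) + \frac{5318290908015}{5048317780922}} = \sqrt{3128687 \cdot 240968 + \frac{5318290908015}{5048317780922}} = \sqrt{753913449016 + \frac{5318290908015}{5048317780922}} = \sqrt{\frac{3805994669949022795380767}{5048317780922}} = \frac{\sqrt{19213870566398010557239026933478327174}}{5048317780922}$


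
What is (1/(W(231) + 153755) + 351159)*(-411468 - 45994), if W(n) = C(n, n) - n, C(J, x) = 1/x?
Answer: -5697011515905616332/35464045 ≈ -1.6064e+11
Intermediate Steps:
W(n) = 1/n - n
(1/(W(231) + 153755) + 351159)*(-411468 - 45994) = (1/((1/231 - 1*231) + 153755) + 351159)*(-411468 - 45994) = (1/((1/231 - 231) + 153755) + 351159)*(-457462) = (1/(-53360/231 + 153755) + 351159)*(-457462) = (1/(35464045/231) + 351159)*(-457462) = (231/35464045 + 351159)*(-457462) = (12453518578386/35464045)*(-457462) = -5697011515905616332/35464045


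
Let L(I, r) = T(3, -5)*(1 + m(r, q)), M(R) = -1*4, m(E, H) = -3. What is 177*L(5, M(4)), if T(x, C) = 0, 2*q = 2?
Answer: 0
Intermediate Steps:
q = 1 (q = (½)*2 = 1)
M(R) = -4
L(I, r) = 0 (L(I, r) = 0*(1 - 3) = 0*(-2) = 0)
177*L(5, M(4)) = 177*0 = 0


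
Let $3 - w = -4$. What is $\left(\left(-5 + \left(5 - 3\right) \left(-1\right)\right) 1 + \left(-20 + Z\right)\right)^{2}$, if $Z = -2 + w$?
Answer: $484$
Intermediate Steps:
$w = 7$ ($w = 3 - -4 = 3 + 4 = 7$)
$Z = 5$ ($Z = -2 + 7 = 5$)
$\left(\left(-5 + \left(5 - 3\right) \left(-1\right)\right) 1 + \left(-20 + Z\right)\right)^{2} = \left(\left(-5 + \left(5 - 3\right) \left(-1\right)\right) 1 + \left(-20 + 5\right)\right)^{2} = \left(\left(-5 + 2 \left(-1\right)\right) 1 - 15\right)^{2} = \left(\left(-5 - 2\right) 1 - 15\right)^{2} = \left(\left(-7\right) 1 - 15\right)^{2} = \left(-7 - 15\right)^{2} = \left(-22\right)^{2} = 484$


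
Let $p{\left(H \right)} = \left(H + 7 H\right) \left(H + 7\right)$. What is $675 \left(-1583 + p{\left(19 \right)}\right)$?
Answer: $1599075$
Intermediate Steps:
$p{\left(H \right)} = 8 H \left(7 + H\right)$
$675 \left(-1583 + p{\left(19 \right)}\right) = 675 \left(-1583 + 8 \cdot 19 \left(7 + 19\right)\right) = 675 \left(-1583 + 8 \cdot 19 \cdot 26\right) = 675 \left(-1583 + 3952\right) = 675 \cdot 2369 = 1599075$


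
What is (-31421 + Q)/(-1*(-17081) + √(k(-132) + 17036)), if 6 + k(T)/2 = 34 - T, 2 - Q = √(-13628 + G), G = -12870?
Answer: -(31419 + I*√26498)/(17081 + 2*√4339) ≈ -1.8253 - 0.0094571*I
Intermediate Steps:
Q = 2 - I*√26498 (Q = 2 - √(-13628 - 12870) = 2 - √(-26498) = 2 - I*√26498 ≈ 2.0 - 162.78*I)
k(T) = 56 - 2*T (k(T) = -12 + 2*(34 - T) = -12 + (68 - 2*T) = 56 - 2*T)
(-31421 + Q)/(-1*(-17081) + √(k(-132) + 17036)) = (-31421 + (2 - I*√26498))/(-1*(-17081) + √((56 - 2*(-132)) + 17036)) = (-31419 - I*√26498)/(17081 + √((56 + 264) + 17036)) = (-31419 - I*√26498)/(17081 + √(320 + 17036)) = (-31419 - I*√26498)/(17081 + √17356) = (-31419 - I*√26498)/(17081 + 2*√4339)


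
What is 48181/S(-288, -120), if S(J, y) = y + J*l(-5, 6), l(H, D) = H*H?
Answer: -48181/7320 ≈ -6.5821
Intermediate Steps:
l(H, D) = H²
S(J, y) = y + 25*J (S(J, y) = y + J*(-5)² = y + J*25 = y + 25*J)
48181/S(-288, -120) = 48181/(-120 + 25*(-288)) = 48181/(-120 - 7200) = 48181/(-7320) = 48181*(-1/7320) = -48181/7320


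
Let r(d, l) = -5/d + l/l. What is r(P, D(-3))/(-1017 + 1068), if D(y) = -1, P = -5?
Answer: 2/51 ≈ 0.039216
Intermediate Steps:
r(d, l) = 1 - 5/d (r(d, l) = -5/d + 1 = 1 - 5/d)
r(P, D(-3))/(-1017 + 1068) = ((-5 - 5)/(-5))/(-1017 + 1068) = (-1/5*(-10))/51 = (1/51)*2 = 2/51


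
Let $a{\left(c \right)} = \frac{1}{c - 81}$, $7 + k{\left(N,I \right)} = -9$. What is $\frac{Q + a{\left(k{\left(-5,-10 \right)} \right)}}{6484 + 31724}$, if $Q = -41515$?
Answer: $- \frac{1006739}{926544} \approx -1.0866$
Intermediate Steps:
$k{\left(N,I \right)} = -16$ ($k{\left(N,I \right)} = -7 - 9 = -16$)
$a{\left(c \right)} = \frac{1}{-81 + c}$
$\frac{Q + a{\left(k{\left(-5,-10 \right)} \right)}}{6484 + 31724} = \frac{-41515 + \frac{1}{-81 - 16}}{6484 + 31724} = \frac{-41515 + \frac{1}{-97}}{38208} = \left(-41515 - \frac{1}{97}\right) \frac{1}{38208} = \left(- \frac{4026956}{97}\right) \frac{1}{38208} = - \frac{1006739}{926544}$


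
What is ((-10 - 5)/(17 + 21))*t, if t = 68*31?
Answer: -15810/19 ≈ -832.11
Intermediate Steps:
t = 2108
((-10 - 5)/(17 + 21))*t = ((-10 - 5)/(17 + 21))*2108 = -15/38*2108 = -15810/19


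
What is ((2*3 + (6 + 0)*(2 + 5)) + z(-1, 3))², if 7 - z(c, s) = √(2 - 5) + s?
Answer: (52 - I*√3)² ≈ 2701.0 - 180.13*I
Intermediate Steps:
z(c, s) = 7 - s - I*√3 (z(c, s) = 7 - (√(2 - 5) + s) = 7 - (√(-3) + s) = 7 - (I*√3 + s) = 7 - (s + I*√3) = 7 + (-s - I*√3) = 7 - s - I*√3)
((2*3 + (6 + 0)*(2 + 5)) + z(-1, 3))² = ((2*3 + (6 + 0)*(2 + 5)) + (7 - 1*3 - I*√3))² = ((6 + 6*7) + (7 - 3 - I*√3))² = ((6 + 42) + (4 - I*√3))² = (48 + (4 - I*√3))² = (52 - I*√3)²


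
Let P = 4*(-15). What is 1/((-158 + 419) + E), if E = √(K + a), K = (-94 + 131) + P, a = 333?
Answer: 261/67811 - √310/67811 ≈ 0.0035893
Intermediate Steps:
P = -60
K = -23 (K = (-94 + 131) - 60 = 37 - 60 = -23)
E = √310 (E = √(-23 + 333) = √310 ≈ 17.607)
1/((-158 + 419) + E) = 1/((-158 + 419) + √310) = 1/(261 + √310)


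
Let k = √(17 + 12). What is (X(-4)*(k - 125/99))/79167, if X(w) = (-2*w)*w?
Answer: 4000/7837533 - 32*√29/79167 ≈ -0.0016664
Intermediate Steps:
k = √29 ≈ 5.3852
X(w) = -2*w²
(X(-4)*(k - 125/99))/79167 = ((-2*(-4)²)*(√29 - 125/99))/79167 = ((-2*16)*(√29 - 125*1/99))*(1/79167) = -32*(√29 - 125/99)*(1/79167) = -32*(-125/99 + √29)*(1/79167) = (4000/99 - 32*√29)*(1/79167) = 4000/7837533 - 32*√29/79167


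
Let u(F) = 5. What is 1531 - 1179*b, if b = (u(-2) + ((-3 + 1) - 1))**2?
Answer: -3185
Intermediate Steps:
b = 4 (b = (5 + ((-3 + 1) - 1))**2 = (5 + (-2 - 1))**2 = (5 - 3)**2 = 2**2 = 4)
1531 - 1179*b = 1531 - 1179*4 = 1531 - 4716 = -3185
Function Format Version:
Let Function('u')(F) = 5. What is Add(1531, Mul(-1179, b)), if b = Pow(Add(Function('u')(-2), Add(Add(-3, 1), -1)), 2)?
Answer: -3185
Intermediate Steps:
b = 4 (b = Pow(Add(5, Add(Add(-3, 1), -1)), 2) = Pow(Add(5, Add(-2, -1)), 2) = Pow(Add(5, -3), 2) = Pow(2, 2) = 4)
Add(1531, Mul(-1179, b)) = Add(1531, Mul(-1179, 4)) = Add(1531, -4716) = -3185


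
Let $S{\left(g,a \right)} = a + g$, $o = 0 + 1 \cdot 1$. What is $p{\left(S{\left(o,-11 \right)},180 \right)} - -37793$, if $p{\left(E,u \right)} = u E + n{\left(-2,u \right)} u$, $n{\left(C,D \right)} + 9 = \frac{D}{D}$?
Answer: $34553$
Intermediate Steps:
$n{\left(C,D \right)} = -8$ ($n{\left(C,D \right)} = -9 + \frac{D}{D} = -9 + 1 = -8$)
$o = 1$ ($o = 0 + 1 = 1$)
$p{\left(E,u \right)} = - 8 u + E u$ ($p{\left(E,u \right)} = u E - 8 u = E u - 8 u = - 8 u + E u$)
$p{\left(S{\left(o,-11 \right)},180 \right)} - -37793 = 180 \left(-8 + \left(-11 + 1\right)\right) - -37793 = 180 \left(-8 - 10\right) + 37793 = 180 \left(-18\right) + 37793 = -3240 + 37793 = 34553$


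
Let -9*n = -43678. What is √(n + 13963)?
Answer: √169345/3 ≈ 137.17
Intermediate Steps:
n = 43678/9 (n = -⅑*(-43678) = 43678/9 ≈ 4853.1)
√(n + 13963) = √(43678/9 + 13963) = √(169345/9) = √169345/3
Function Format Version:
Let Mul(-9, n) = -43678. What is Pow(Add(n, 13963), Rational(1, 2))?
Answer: Mul(Rational(1, 3), Pow(169345, Rational(1, 2))) ≈ 137.17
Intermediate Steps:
n = Rational(43678, 9) (n = Mul(Rational(-1, 9), -43678) = Rational(43678, 9) ≈ 4853.1)
Pow(Add(n, 13963), Rational(1, 2)) = Pow(Add(Rational(43678, 9), 13963), Rational(1, 2)) = Pow(Rational(169345, 9), Rational(1, 2)) = Mul(Rational(1, 3), Pow(169345, Rational(1, 2)))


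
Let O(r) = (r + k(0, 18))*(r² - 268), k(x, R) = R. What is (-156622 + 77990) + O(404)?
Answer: 68685424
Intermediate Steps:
O(r) = (-268 + r²)*(18 + r) (O(r) = (r + 18)*(r² - 268) = (18 + r)*(-268 + r²) = (-268 + r²)*(18 + r))
(-156622 + 77990) + O(404) = (-156622 + 77990) + (-4824 + 404³ - 268*404 + 18*404²) = -78632 + (-4824 + 65939264 - 108272 + 18*163216) = -78632 + (-4824 + 65939264 - 108272 + 2937888) = -78632 + 68764056 = 68685424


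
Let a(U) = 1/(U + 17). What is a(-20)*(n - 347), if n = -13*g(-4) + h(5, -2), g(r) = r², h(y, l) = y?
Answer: 550/3 ≈ 183.33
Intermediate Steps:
a(U) = 1/(17 + U)
n = -203 (n = -13*(-4)² + 5 = -13*16 + 5 = -208 + 5 = -203)
a(-20)*(n - 347) = (-203 - 347)/(17 - 20) = -550/(-3) = -⅓*(-550) = 550/3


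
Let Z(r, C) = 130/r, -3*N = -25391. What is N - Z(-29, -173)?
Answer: 736729/87 ≈ 8468.2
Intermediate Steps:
N = 25391/3 (N = -⅓*(-25391) = 25391/3 ≈ 8463.7)
N - Z(-29, -173) = 25391/3 - 130/(-29) = 25391/3 - 130*(-1)/29 = 25391/3 - 1*(-130/29) = 25391/3 + 130/29 = 736729/87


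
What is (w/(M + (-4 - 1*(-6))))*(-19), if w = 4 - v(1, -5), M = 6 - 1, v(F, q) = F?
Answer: -57/7 ≈ -8.1429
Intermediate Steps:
M = 5
w = 3 (w = 4 - 1*1 = 4 - 1 = 3)
(w/(M + (-4 - 1*(-6))))*(-19) = (3/(5 + (-4 - 1*(-6))))*(-19) = (3/(5 + (-4 + 6)))*(-19) = (3/(5 + 2))*(-19) = (3/7)*(-19) = -57/7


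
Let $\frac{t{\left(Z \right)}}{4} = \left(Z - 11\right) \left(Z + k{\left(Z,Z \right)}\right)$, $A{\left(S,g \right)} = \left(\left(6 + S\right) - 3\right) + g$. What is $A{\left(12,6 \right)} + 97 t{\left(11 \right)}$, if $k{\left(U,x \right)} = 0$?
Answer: $21$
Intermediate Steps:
$A{\left(S,g \right)} = 3 + S + g$ ($A{\left(S,g \right)} = \left(3 + S\right) + g = 3 + S + g$)
$t{\left(Z \right)} = 4 Z \left(-11 + Z\right)$ ($t{\left(Z \right)} = 4 \left(Z - 11\right) \left(Z + 0\right) = 4 \left(-11 + Z\right) Z = 4 Z \left(-11 + Z\right)$)
$A{\left(12,6 \right)} + 97 t{\left(11 \right)} = \left(3 + 12 + 6\right) + 97 \cdot 4 \cdot 11 \left(-11 + 11\right) = 21 + 97 \cdot 4 \cdot 11 \cdot 0 = 21 + 97 \cdot 0 = 21 + 0 = 21$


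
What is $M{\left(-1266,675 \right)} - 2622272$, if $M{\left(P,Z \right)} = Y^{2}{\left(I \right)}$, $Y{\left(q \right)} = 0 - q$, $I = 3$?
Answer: $-2622263$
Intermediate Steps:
$Y{\left(q \right)} = - q$
$M{\left(P,Z \right)} = 9$ ($M{\left(P,Z \right)} = \left(\left(-1\right) 3\right)^{2} = \left(-3\right)^{2} = 9$)
$M{\left(-1266,675 \right)} - 2622272 = 9 - 2622272 = -2622263$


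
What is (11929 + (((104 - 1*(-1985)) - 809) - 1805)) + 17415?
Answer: 28819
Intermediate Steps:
(11929 + (((104 - 1*(-1985)) - 809) - 1805)) + 17415 = (11929 + (((104 + 1985) - 809) - 1805)) + 17415 = (11929 + ((2089 - 809) - 1805)) + 17415 = (11929 + (1280 - 1805)) + 17415 = (11929 - 525) + 17415 = 11404 + 17415 = 28819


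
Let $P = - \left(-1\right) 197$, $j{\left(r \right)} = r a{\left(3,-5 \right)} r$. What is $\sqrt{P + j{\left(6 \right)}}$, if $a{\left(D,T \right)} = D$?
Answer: $\sqrt{305} \approx 17.464$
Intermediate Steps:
$j{\left(r \right)} = 3 r^{2}$ ($j{\left(r \right)} = r 3 r = 3 r r = 3 r^{2}$)
$P = 197$ ($P = \left(-1\right) \left(-197\right) = 197$)
$\sqrt{P + j{\left(6 \right)}} = \sqrt{197 + 3 \cdot 6^{2}} = \sqrt{197 + 3 \cdot 36} = \sqrt{197 + 108} = \sqrt{305}$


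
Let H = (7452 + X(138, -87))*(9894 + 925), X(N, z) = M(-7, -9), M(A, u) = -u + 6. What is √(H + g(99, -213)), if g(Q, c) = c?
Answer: 6*√2244035 ≈ 8988.1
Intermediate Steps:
M(A, u) = 6 - u
X(N, z) = 15 (X(N, z) = 6 - 1*(-9) = 6 + 9 = 15)
H = 80785473 (H = (7452 + 15)*(9894 + 925) = 7467*10819 = 80785473)
√(H + g(99, -213)) = √(80785473 - 213) = √80785260 = 6*√2244035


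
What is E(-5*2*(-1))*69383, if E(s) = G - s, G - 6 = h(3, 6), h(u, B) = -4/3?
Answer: -1110128/3 ≈ -3.7004e+5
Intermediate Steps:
h(u, B) = -4/3 (h(u, B) = -4*⅓ = -4/3)
G = 14/3 (G = 6 - 4/3 = 14/3 ≈ 4.6667)
E(s) = 14/3 - s
E(-5*2*(-1))*69383 = (14/3 - (-5*2)*(-1))*69383 = (14/3 - (-10)*(-1))*69383 = (14/3 - 1*10)*69383 = (14/3 - 10)*69383 = -16/3*69383 = -1110128/3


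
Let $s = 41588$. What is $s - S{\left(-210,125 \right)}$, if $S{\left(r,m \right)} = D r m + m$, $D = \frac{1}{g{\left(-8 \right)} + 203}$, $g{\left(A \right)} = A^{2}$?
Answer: $\frac{3698957}{89} \approx 41561.0$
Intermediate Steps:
$D = \frac{1}{267}$ ($D = \frac{1}{\left(-8\right)^{2} + 203} = \frac{1}{64 + 203} = \frac{1}{267} \approx 0.0037453$)
$S{\left(r,m \right)} = m + \frac{m r}{267}$ ($S{\left(r,m \right)} = \frac{r}{267} m + m = \frac{m r}{267} + m = m + \frac{m r}{267}$)
$s - S{\left(-210,125 \right)} = 41588 - \frac{1}{267} \cdot 125 \left(267 - 210\right) = 41588 - \frac{1}{267} \cdot 125 \cdot 57 = 41588 - \frac{2375}{89} = \frac{3698957}{89}$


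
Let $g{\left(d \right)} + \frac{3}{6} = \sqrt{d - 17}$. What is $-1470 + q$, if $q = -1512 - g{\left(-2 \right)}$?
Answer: $- \frac{5963}{2} - i \sqrt{19} \approx -2981.5 - 4.3589 i$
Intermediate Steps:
$g{\left(d \right)} = - \frac{1}{2} + \sqrt{-17 + d}$ ($g{\left(d \right)} = - \frac{1}{2} + \sqrt{d - 17} = - \frac{1}{2} + \sqrt{-17 + d}$)
$q = - \frac{3023}{2} - i \sqrt{19}$ ($q = -1512 - \left(- \frac{1}{2} + \sqrt{-17 - 2}\right) = -1512 - \left(- \frac{1}{2} + \sqrt{-19}\right) = -1512 - \left(- \frac{1}{2} + i \sqrt{19}\right) = -1512 + \left(\frac{1}{2} - i \sqrt{19}\right) = - \frac{3023}{2} - i \sqrt{19} \approx -1511.5 - 4.3589 i$)
$-1470 + q = -1470 - \left(\frac{3023}{2} + i \sqrt{19}\right) = - \frac{5963}{2} - i \sqrt{19}$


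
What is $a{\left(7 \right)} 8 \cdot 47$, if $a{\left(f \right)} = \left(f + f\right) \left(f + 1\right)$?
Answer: $42112$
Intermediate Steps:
$a{\left(f \right)} = 2 f \left(1 + f\right)$
$a{\left(7 \right)} 8 \cdot 47 = 2 \cdot 7 \left(1 + 7\right) 8 \cdot 47 = 2 \cdot 7 \cdot 8 \cdot 8 \cdot 47 = 112 \cdot 8 \cdot 47 = 896 \cdot 47 = 42112$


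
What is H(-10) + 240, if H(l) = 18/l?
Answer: 1191/5 ≈ 238.20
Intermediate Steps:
H(-10) + 240 = 18/(-10) + 240 = 18*(-⅒) + 240 = -9/5 + 240 = 1191/5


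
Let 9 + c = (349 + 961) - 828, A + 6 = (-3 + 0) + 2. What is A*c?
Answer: -3311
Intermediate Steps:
A = -7 (A = -6 + ((-3 + 0) + 2) = -6 + (-3 + 2) = -6 - 1 = -7)
c = 473 (c = -9 + ((349 + 961) - 828) = -9 + (1310 - 828) = -9 + 482 = 473)
A*c = -7*473 = -3311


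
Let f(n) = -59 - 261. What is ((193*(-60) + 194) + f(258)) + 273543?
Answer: 261837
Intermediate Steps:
f(n) = -320
((193*(-60) + 194) + f(258)) + 273543 = ((193*(-60) + 194) - 320) + 273543 = ((-11580 + 194) - 320) + 273543 = (-11386 - 320) + 273543 = -11706 + 273543 = 261837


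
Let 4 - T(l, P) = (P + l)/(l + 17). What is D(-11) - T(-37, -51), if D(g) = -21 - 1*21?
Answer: -208/5 ≈ -41.600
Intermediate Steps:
D(g) = -42 (D(g) = -21 - 21 = -42)
T(l, P) = 4 - (P + l)/(17 + l) (T(l, P) = 4 - (P + l)/(l + 17) = 4 - (P + l)/(17 + l))
D(-11) - T(-37, -51) = -42 - (68 - 1*(-51) + 3*(-37))/(17 - 37) = -42 - (68 + 51 - 111)/(-20) = -42 - (-1)*8/20 = -42 - 1*(-2/5) = -42 + 2/5 = -208/5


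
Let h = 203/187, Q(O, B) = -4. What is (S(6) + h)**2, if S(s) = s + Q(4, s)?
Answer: 332929/34969 ≈ 9.5207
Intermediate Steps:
h = 203/187 (h = 203*(1/187) = 203/187 ≈ 1.0856)
S(s) = -4 + s (S(s) = s - 4 = -4 + s)
(S(6) + h)**2 = ((-4 + 6) + 203/187)**2 = (2 + 203/187)**2 = (577/187)**2 = 332929/34969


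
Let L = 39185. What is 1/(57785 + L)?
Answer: 1/96970 ≈ 1.0312e-5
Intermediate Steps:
1/(57785 + L) = 1/(57785 + 39185) = 1/96970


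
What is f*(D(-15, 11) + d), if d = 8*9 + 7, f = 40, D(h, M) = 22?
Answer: 4040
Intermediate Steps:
d = 79 (d = 72 + 7 = 79)
f*(D(-15, 11) + d) = 40*(22 + 79) = 40*101 = 4040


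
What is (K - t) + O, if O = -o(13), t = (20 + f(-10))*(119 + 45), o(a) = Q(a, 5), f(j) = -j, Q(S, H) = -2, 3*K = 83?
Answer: -14671/3 ≈ -4890.3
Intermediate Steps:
K = 83/3 (K = (⅓)*83 = 83/3 ≈ 27.667)
o(a) = -2
t = 4920 (t = (20 - 1*(-10))*(119 + 45) = (20 + 10)*164 = 30*164 = 4920)
O = 2 (O = -1*(-2) = 2)
(K - t) + O = (83/3 - 1*4920) + 2 = (83/3 - 4920) + 2 = -14677/3 + 2 = -14671/3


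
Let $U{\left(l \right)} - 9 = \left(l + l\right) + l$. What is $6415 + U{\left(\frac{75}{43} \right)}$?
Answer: $\frac{276457}{43} \approx 6429.2$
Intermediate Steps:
$U{\left(l \right)} = 9 + 3 l$ ($U{\left(l \right)} = 9 + \left(\left(l + l\right) + l\right) = 9 + \left(2 l + l\right) = 9 + 3 l$)
$6415 + U{\left(\frac{75}{43} \right)} = 6415 + \left(9 + 3 \cdot \frac{75}{43}\right) = 6415 + \left(9 + \frac{225}{43}\right) = 6415 + \frac{612}{43} = \frac{276457}{43}$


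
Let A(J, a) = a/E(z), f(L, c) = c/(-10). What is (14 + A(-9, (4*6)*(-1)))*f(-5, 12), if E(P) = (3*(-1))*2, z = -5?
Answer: -108/5 ≈ -21.600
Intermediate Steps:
E(P) = -6 (E(P) = -3*2 = -6)
f(L, c) = -c/10 (f(L, c) = c*(-⅒) = -c/10)
A(J, a) = -a/6 (A(J, a) = a/(-6) = a*(-⅙) = -a/6)
(14 + A(-9, (4*6)*(-1)))*f(-5, 12) = (14 - 4*6*(-1)/6)*(-⅒*12) = (14 - 4*(-1))*(-6/5) = (14 - ⅙*(-24))*(-6/5) = (14 + 4)*(-6/5) = 18*(-6/5) = -108/5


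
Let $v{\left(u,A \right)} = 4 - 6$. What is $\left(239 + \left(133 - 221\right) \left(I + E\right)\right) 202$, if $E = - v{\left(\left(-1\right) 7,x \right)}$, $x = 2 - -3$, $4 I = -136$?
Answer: $617110$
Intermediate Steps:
$I = -34$ ($I = \frac{1}{4} \left(-136\right) = -34$)
$x = 5$ ($x = 2 + 3 = 5$)
$v{\left(u,A \right)} = -2$
$E = 2$ ($E = \left(-1\right) \left(-2\right) = 2$)
$\left(239 + \left(133 - 221\right) \left(I + E\right)\right) 202 = \left(239 + \left(133 - 221\right) \left(-34 + 2\right)\right) 202 = \left(239 - -2816\right) 202 = \left(239 + 2816\right) 202 = 3055 \cdot 202 = 617110$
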